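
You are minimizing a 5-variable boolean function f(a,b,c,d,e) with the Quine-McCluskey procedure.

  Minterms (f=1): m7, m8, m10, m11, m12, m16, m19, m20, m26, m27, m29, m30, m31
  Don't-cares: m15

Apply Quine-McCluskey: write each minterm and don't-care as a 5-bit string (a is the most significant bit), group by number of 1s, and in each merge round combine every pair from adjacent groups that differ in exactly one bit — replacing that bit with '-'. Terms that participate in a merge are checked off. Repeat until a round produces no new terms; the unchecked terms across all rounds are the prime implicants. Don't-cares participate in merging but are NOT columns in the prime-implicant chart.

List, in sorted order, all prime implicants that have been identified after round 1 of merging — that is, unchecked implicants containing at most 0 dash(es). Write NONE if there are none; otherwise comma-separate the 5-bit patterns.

Round 0: 00111✓ 01000✓ 01010✓ 01011✓ 01100✓ 01111✓ 10000✓ 10011✓ 10100✓ 11010✓ 11011✓ 11101✓ 11110✓ 11111✓
Round 1: -1010✓ -1011✓ -1111✓ 0-111 01-00 01-11✓ 010-0 0101-✓ 1-011 10-00 11-10✓ 11-11✓ 1101-✓ 111-1 1111-✓
Round 2: -1-11 -101- 11-1-
PIs = {-1-11, -101-, 0-111, 01-00, 010-0, 1-011, 10-00, 11-1-, 111-1}

NONE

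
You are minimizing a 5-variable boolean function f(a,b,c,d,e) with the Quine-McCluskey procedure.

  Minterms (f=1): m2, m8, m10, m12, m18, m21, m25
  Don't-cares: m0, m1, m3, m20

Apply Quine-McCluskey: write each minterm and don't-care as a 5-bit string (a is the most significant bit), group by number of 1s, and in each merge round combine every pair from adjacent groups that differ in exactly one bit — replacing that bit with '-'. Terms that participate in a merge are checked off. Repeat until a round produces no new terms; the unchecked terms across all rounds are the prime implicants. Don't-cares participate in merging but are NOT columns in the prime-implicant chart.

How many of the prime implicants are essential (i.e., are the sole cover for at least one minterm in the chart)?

Round 0: 00000✓ 00001✓ 00010✓ 00011✓ 01000✓ 01010✓ 01100✓ 10010✓ 10100✓ 10101✓ 11001
Round 1: -0010 0-000✓ 0-010✓ 000-0✓ 000-1✓ 0000-✓ 0001-✓ 01-00 010-0✓ 1010-
Round 2: 0-0-0 000--
PIs = {-0010, 0-0-0, 000--, 01-00, 1010-, 11001}
Coverage chart:
  m2: -0010,0-0-0,000--
  m8: 0-0-0,01-00
  m10: 0-0-0 ←essential
  m12: 01-00 ←essential
  m18: -0010 ←essential
  m21: 1010- ←essential
  m25: 11001 ←essential
Essential: -0010, 0-0-0, 01-00, 1010-, 11001

5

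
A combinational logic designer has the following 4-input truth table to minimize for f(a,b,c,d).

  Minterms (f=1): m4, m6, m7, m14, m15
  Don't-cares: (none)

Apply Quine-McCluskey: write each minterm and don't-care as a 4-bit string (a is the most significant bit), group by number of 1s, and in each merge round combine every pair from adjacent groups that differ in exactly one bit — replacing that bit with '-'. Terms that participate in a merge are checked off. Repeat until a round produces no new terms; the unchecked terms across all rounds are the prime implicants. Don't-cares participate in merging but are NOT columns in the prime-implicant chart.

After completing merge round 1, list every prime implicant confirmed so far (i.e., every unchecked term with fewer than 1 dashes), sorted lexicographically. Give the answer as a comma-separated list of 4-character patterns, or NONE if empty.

NONE

[col 0] 0100*, 0110*, 0111*, 1110*, 1111*
[col 1] -110*, -111*, 01-0, 011-*, 111-*
[col 2] -11-
Prime implicants: -11-, 01-0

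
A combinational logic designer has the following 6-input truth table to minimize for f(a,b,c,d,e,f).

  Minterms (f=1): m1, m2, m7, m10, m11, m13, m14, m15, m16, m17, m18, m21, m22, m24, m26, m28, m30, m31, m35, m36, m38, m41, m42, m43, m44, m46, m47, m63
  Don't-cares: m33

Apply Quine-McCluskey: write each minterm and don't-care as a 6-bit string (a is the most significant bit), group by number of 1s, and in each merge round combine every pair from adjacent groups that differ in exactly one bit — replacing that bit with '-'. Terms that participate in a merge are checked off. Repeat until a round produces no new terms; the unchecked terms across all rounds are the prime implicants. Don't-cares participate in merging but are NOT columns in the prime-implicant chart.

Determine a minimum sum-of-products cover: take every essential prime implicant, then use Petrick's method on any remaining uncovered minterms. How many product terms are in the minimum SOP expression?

12

Round 0: 000001✓ 000010✓ 000111✓ 001010✓ 001011✓ 001101✓ 001110✓ 001111✓ 010000✓ 010001✓ 010010✓ 010101✓ 010110✓ 011000✓ 011010✓ 011100✓ 011110✓ 011111✓ 100001✓ 100011✓ 100100✓ 100110✓ 101001✓ 101010✓ 101011✓ 101100✓ 101110✓ 101111✓ 111111✓
Round 1: -00001 -01010✓ -01011✓ -01110✓ -01111✓ -11111✓ 0-0001 0-0010✓ 0-1010✓ 0-1110✓ 0-1111✓ 00-010✓ 00-111 001-10✓ 001-11✓ 00101-✓ 0011-1 00111-✓ 01-000✓ 01-010✓ 01-110✓ 010-01 010-10✓ 0100-0✓ 01000- 011-00✓ 011-10✓ 0110-0✓ 0111-0✓ 01111-✓ 1-1111✓ 10-001✓ 10-011✓ 10-100✓ 10-110✓ 1000-1✓ 1001-0✓ 101-10✓ 101-11✓ 1010-1✓ 10101-✓ 1011-0✓ 10111-✓
Round 2: --1111 -01-10✓ -01-11✓ -0101-✓ -0111-✓ 0--010 0-1-10 0-111- 001-1-✓ 01--10 01-0-0 011--0 10-0-1 10-1-0 101-1-✓
Round 3: -01-1-
PIs = {--1111, -00001, -01-1-, 0--010, 0-0001, 0-1-10, 0-111-, 00-111, 0011-1, 01--10, 01-0-0, 010-01, 01000-, 011--0, 10-0-1, 10-1-0}
Coverage chart:
  m1: -00001,0-0001
  m2: 0--010 ←essential
  m7: 00-111 ←essential
  m10: -01-1-,0--010,0-1-10
  m11: -01-1- ←essential
  m13: 0011-1 ←essential
  m14: -01-1-,0-1-10,0-111-
  m15: --1111,-01-1-,0-111-,00-111,0011-1
  m16: 01-0-0,01000-
  m17: 0-0001,010-01,01000-
  m18: 0--010,01--10,01-0-0
  m21: 010-01 ←essential
  m22: 01--10 ←essential
  m24: 01-0-0,011--0
  m26: 0--010,0-1-10,01--10,01-0-0,011--0
  m28: 011--0 ←essential
  m30: 0-1-10,0-111-,01--10,011--0
  m31: --1111,0-111-
  m35: 10-0-1 ←essential
  m36: 10-1-0 ←essential
  m38: 10-1-0 ←essential
  m41: 10-0-1 ←essential
  m42: -01-1- ←essential
  m43: -01-1-,10-0-1
  m44: 10-1-0 ←essential
  m46: -01-1-,10-1-0
  m47: --1111,-01-1-
  m63: --1111 ←essential
Essential: --1111, -01-1-, 0--010, 00-111, 0011-1, 01--10, 010-01, 011--0, 10-0-1, 10-1-0
Petrick residual → -00001, 01-0-0
Min cover (12 terms): cdef + b'c'd'e'f + b'ce + a'd'ef' + a'b'def + a'b'cdf + a'bef' + a'bd'f' + a'bc'e'f + a'bcf' + ab'd'f + ab'df'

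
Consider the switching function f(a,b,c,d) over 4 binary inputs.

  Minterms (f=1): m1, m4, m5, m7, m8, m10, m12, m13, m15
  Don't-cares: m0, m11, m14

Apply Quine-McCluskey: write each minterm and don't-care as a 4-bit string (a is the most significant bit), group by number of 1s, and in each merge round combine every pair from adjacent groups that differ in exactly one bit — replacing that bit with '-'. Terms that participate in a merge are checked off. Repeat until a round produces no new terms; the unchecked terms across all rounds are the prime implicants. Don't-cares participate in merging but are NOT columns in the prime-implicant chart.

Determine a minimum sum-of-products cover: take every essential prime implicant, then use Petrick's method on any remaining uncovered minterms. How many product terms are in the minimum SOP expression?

3

Round 0: 0000✓ 0001✓ 0100✓ 0101✓ 0111✓ 1000✓ 1010✓ 1011✓ 1100✓ 1101✓ 1110✓ 1111✓
Round 1: -000✓ -100✓ -101✓ -111✓ 0-00✓ 0-01✓ 000-✓ 01-1✓ 010-✓ 1-00✓ 1-10✓ 1-11✓ 10-0✓ 101-✓ 11-0✓ 11-1✓ 110-✓ 111-✓
Round 2: --00 -1-1 -10- 0-0- 1--0 1-1- 11--
PIs = {--00, -1-1, -10-, 0-0-, 1--0, 1-1-, 11--}
Coverage chart:
  m1: 0-0- ←essential
  m4: --00,-10-,0-0-
  m5: -1-1,-10-,0-0-
  m7: -1-1 ←essential
  m8: --00,1--0
  m10: 1--0,1-1-
  m12: --00,-10-,1--0,11--
  m13: -1-1,-10-,11--
  m15: -1-1,1-1-,11--
Essential: -1-1, 0-0-
Petrick residual → 1--0
Min cover (3 terms): bd + a'c' + ad'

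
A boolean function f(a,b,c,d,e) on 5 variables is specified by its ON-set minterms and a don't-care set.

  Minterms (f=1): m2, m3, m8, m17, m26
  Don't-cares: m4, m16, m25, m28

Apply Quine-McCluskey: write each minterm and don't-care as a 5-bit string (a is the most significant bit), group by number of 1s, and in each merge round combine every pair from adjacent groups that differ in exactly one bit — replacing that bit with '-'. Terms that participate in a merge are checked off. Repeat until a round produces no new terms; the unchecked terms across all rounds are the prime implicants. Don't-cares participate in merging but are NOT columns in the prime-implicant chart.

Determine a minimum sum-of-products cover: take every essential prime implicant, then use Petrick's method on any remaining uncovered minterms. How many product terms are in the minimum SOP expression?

size-2^0 implicants → 00010(✓)  00011(✓)  00100  01000  10000(✓)  10001(✓)  11001(✓)  11010  11100
size-2^1 implicants → 0001-  1-001  1000-
Unchecked terms (primes): 0001-, 00100, 01000, 1-001, 1000-, 11010, 11100
Minterm coverage:
  m2 ⊆ 0001- [E]
  m3 ⊆ 0001- [E]
  m8 ⊆ 01000 [E]
  m17 ⊆ 1-001,1000-
  m26 ⊆ 11010 [E]
E = {0001-, 01000, 11010}
Petrick residual → 1-001
Cover = a'b'c'd + a'bc'd'e' + ac'd'e + abc'de'  |cover|=4

4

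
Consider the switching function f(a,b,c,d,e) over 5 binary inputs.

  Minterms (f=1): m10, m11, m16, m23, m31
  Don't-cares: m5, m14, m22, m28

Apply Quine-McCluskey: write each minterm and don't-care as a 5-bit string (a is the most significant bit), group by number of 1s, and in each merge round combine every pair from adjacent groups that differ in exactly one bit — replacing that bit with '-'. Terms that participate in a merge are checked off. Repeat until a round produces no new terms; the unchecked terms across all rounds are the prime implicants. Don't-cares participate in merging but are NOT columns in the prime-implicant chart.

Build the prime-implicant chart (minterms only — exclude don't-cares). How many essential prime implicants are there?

3

[col 0] 00101, 01010*, 01011*, 01110*, 10000, 10110*, 10111*, 11100, 11111*
[col 1] 01-10, 0101-, 1-111, 1011-
Prime implicants: 00101, 01-10, 0101-, 1-111, 10000, 1011-, 11100
PI chart (minterm → PIs covering it):
  10 | 01-10,0101-
  11 | 0101-  (sole → essential)
  16 | 10000  (sole → essential)
  23 | 1-111,1011-
  31 | 1-111  (sole → essential)
Essential prime implicants: 0101-, 1-111, 10000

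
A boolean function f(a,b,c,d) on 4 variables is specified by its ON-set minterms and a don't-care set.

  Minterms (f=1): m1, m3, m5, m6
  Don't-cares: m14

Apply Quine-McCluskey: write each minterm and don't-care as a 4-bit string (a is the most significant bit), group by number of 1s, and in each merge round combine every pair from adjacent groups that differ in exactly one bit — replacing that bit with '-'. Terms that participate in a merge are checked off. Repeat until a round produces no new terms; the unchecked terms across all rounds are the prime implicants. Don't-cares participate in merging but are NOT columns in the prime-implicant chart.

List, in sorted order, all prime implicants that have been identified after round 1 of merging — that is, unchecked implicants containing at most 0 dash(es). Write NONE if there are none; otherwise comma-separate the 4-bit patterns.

size-2^0 implicants → 0001(✓)  0011(✓)  0101(✓)  0110(✓)  1110(✓)
size-2^1 implicants → -110  0-01  00-1
Unchecked terms (primes): -110, 0-01, 00-1

NONE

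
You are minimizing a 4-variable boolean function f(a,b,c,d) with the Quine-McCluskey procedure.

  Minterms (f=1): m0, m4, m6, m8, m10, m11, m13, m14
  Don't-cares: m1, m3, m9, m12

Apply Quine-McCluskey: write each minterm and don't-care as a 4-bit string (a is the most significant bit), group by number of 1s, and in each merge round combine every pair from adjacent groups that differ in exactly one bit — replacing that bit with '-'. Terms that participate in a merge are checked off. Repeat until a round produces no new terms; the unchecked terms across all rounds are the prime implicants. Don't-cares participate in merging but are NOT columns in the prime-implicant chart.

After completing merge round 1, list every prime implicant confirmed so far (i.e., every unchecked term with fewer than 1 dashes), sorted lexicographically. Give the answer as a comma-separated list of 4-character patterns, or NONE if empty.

NONE

[col 0] 0000*, 0001*, 0011*, 0100*, 0110*, 1000*, 1001*, 1010*, 1011*, 1100*, 1101*, 1110*
[col 1] -000*, -001*, -011*, -100*, -110*, 0-00*, 00-1*, 000-*, 01-0*, 1-00*, 1-01*, 1-10*, 10-0*, 10-1*, 100-*, 101-*, 11-0*, 110-*
[col 2] --00, -0-1, -00-, -1-0, 1--0, 1-0-, 10--
Prime implicants: --00, -0-1, -00-, -1-0, 1--0, 1-0-, 10--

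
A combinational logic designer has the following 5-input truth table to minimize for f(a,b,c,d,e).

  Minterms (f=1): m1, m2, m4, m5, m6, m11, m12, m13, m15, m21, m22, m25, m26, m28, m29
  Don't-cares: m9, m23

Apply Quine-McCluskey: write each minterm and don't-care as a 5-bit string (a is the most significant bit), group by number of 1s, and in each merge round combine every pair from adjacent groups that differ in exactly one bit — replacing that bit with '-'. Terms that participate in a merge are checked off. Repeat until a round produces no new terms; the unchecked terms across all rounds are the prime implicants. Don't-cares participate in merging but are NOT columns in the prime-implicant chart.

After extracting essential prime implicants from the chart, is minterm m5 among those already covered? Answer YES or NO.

YES

size-2^0 implicants → 00001(✓)  00010(✓)  00100(✓)  00101(✓)  00110(✓)  01001(✓)  01011(✓)  01100(✓)  01101(✓)  01111(✓)  10101(✓)  10110(✓)  10111(✓)  11001(✓)  11010  11100(✓)  11101(✓)
size-2^1 implicants → -0101(✓)  -0110  -1001(✓)  -1100(✓)  -1101(✓)  0-001(✓)  0-100(✓)  0-101(✓)  00-01(✓)  00-10  001-0  0010-(✓)  01-01(✓)  01-11(✓)  010-1(✓)  011-1(✓)  0110-(✓)  1-101(✓)  101-1  1011-  11-01(✓)  1110-(✓)
size-2^2 implicants → --101  -1-01  -110-  0--01  0-10-  01--1
Unchecked terms (primes): --101, -0110, -1-01, -110-, 0--01, 0-10-, 00-10, 001-0, 01--1, 101-1, 1011-, 11010
Minterm coverage:
  m1 ⊆ 0--01 [E]
  m2 ⊆ 00-10 [E]
  m4 ⊆ 0-10-,001-0
  m5 ⊆ --101,0--01,0-10-
  m6 ⊆ -0110,00-10,001-0
  m11 ⊆ 01--1 [E]
  m12 ⊆ -110-,0-10-
  m13 ⊆ --101,-1-01,-110-,0--01,0-10-,01--1
  m15 ⊆ 01--1 [E]
  m21 ⊆ --101,101-1
  m22 ⊆ -0110,1011-
  m25 ⊆ -1-01 [E]
  m26 ⊆ 11010 [E]
  m28 ⊆ -110- [E]
  m29 ⊆ --101,-1-01,-110-
E = {-1-01, -110-, 0--01, 00-10, 01--1, 11010}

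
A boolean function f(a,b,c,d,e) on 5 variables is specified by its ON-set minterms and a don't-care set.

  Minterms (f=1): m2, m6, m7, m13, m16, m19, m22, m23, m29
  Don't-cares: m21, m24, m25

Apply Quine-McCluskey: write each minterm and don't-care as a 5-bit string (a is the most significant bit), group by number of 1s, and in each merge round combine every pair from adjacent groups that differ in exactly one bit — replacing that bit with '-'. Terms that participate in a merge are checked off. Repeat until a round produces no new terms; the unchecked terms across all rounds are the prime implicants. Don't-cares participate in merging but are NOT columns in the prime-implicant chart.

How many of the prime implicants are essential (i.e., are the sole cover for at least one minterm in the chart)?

5

Round 0: 00010✓ 00110✓ 00111✓ 01101✓ 10000✓ 10011✓ 10101✓ 10110✓ 10111✓ 11000✓ 11001✓ 11101✓
Round 1: -0110✓ -0111✓ -1101 00-10 0011-✓ 1-000 1-101 10-11 101-1 1011-✓ 11-01 1100-
Round 2: -011-
PIs = {-011-, -1101, 00-10, 1-000, 1-101, 10-11, 101-1, 11-01, 1100-}
Coverage chart:
  m2: 00-10 ←essential
  m6: -011-,00-10
  m7: -011- ←essential
  m13: -1101 ←essential
  m16: 1-000 ←essential
  m19: 10-11 ←essential
  m22: -011- ←essential
  m23: -011-,10-11,101-1
  m29: -1101,1-101,11-01
Essential: -011-, -1101, 00-10, 1-000, 10-11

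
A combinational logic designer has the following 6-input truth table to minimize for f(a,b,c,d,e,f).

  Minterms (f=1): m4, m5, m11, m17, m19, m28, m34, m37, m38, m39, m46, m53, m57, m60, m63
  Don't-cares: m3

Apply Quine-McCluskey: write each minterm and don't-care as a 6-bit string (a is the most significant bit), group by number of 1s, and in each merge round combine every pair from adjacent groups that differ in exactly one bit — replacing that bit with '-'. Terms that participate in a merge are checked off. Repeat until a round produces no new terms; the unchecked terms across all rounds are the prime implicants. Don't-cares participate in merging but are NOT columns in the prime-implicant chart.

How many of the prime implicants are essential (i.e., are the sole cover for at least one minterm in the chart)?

size-2^0 implicants → 000011(✓)  000100(✓)  000101(✓)  001011(✓)  010001(✓)  010011(✓)  011100(✓)  100010(✓)  100101(✓)  100110(✓)  100111(✓)  101110(✓)  110101(✓)  111001  111100(✓)  111111
size-2^1 implicants → -00101  -11100  0-0011  00-011  00010-  0100-1  1-0101  10-110  100-10  1001-1  10011-
Unchecked terms (primes): -00101, -11100, 0-0011, 00-011, 00010-, 0100-1, 1-0101, 10-110, 100-10, 1001-1, 10011-, 111001, 111111
Minterm coverage:
  m4 ⊆ 00010- [E]
  m5 ⊆ -00101,00010-
  m11 ⊆ 00-011 [E]
  m17 ⊆ 0100-1 [E]
  m19 ⊆ 0-0011,0100-1
  m28 ⊆ -11100 [E]
  m34 ⊆ 100-10 [E]
  m37 ⊆ -00101,1-0101,1001-1
  m38 ⊆ 10-110,100-10,10011-
  m39 ⊆ 1001-1,10011-
  m46 ⊆ 10-110 [E]
  m53 ⊆ 1-0101 [E]
  m57 ⊆ 111001 [E]
  m60 ⊆ -11100 [E]
  m63 ⊆ 111111 [E]
E = {-11100, 00-011, 00010-, 0100-1, 1-0101, 10-110, 100-10, 111001, 111111}

9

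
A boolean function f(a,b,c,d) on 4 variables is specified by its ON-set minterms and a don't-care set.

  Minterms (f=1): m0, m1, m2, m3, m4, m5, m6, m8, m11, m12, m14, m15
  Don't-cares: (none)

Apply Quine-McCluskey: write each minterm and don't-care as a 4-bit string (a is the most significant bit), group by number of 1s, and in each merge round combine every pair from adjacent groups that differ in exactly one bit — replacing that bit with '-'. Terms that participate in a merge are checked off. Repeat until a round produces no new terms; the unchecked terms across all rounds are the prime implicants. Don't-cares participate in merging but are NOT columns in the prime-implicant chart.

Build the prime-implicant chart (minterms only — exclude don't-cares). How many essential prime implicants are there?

Round 0: 0000✓ 0001✓ 0010✓ 0011✓ 0100✓ 0101✓ 0110✓ 1000✓ 1011✓ 1100✓ 1110✓ 1111✓
Round 1: -000✓ -011 -100✓ -110✓ 0-00✓ 0-01✓ 0-10✓ 00-0✓ 00-1✓ 000-✓ 001-✓ 01-0✓ 010-✓ 1-00✓ 1-11 11-0✓ 111-
Round 2: --00 -1-0 0--0 0-0- 00--
PIs = {--00, -011, -1-0, 0--0, 0-0-, 00--, 1-11, 111-}
Coverage chart:
  m0: --00,0--0,0-0-,00--
  m1: 0-0-,00--
  m2: 0--0,00--
  m3: -011,00--
  m4: --00,-1-0,0--0,0-0-
  m5: 0-0- ←essential
  m6: -1-0,0--0
  m8: --00 ←essential
  m11: -011,1-11
  m12: --00,-1-0
  m14: -1-0,111-
  m15: 1-11,111-
Essential: --00, 0-0-

2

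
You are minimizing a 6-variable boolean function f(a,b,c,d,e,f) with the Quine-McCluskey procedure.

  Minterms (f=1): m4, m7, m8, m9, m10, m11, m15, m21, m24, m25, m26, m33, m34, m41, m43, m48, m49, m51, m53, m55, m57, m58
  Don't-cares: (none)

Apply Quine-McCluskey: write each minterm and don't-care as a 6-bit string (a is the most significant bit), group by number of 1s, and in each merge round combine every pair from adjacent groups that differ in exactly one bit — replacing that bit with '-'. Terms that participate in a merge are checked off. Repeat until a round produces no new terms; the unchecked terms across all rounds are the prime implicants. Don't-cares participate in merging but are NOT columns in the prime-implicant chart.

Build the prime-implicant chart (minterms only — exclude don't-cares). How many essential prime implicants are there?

9

size-2^0 implicants → 000100  000111(✓)  001000(✓)  001001(✓)  001010(✓)  001011(✓)  001111(✓)  010101(✓)  011000(✓)  011001(✓)  011010(✓)  100001(✓)  100010  101001(✓)  101011(✓)  110000(✓)  110001(✓)  110011(✓)  110101(✓)  110111(✓)  111001(✓)  111010(✓)
size-2^1 implicants → -01001(✓)  -01011(✓)  -10101  -11001(✓)  -11010  0-1000(✓)  0-1001(✓)  0-1010(✓)  00-111  001-11  0010-0(✓)  0010-1(✓)  00100-(✓)  00101-(✓)  0110-0(✓)  01100-(✓)  1-0001(✓)  1-1001(✓)  10-001(✓)  1010-1(✓)  11-001(✓)  110-01(✓)  110-11(✓)  1100-1(✓)  11000-  1101-1(✓)
size-2^2 implicants → --1001  -010-1  0-10-0  0-100-  0010--  1--001  110--1
Unchecked terms (primes): --1001, -010-1, -10101, -11010, 0-10-0, 0-100-, 00-111, 000100, 001-11, 0010--, 1--001, 100010, 110--1, 11000-
Minterm coverage:
  m4 ⊆ 000100 [E]
  m7 ⊆ 00-111 [E]
  m8 ⊆ 0-10-0,0-100-,0010--
  m9 ⊆ --1001,-010-1,0-100-,0010--
  m10 ⊆ 0-10-0,0010--
  m11 ⊆ -010-1,001-11,0010--
  m15 ⊆ 00-111,001-11
  m21 ⊆ -10101 [E]
  m24 ⊆ 0-10-0,0-100-
  m25 ⊆ --1001,0-100-
  m26 ⊆ -11010,0-10-0
  m33 ⊆ 1--001 [E]
  m34 ⊆ 100010 [E]
  m41 ⊆ --1001,-010-1,1--001
  m43 ⊆ -010-1 [E]
  m48 ⊆ 11000- [E]
  m49 ⊆ 1--001,110--1,11000-
  m51 ⊆ 110--1 [E]
  m53 ⊆ -10101,110--1
  m55 ⊆ 110--1 [E]
  m57 ⊆ --1001,1--001
  m58 ⊆ -11010 [E]
E = {-010-1, -10101, -11010, 00-111, 000100, 1--001, 100010, 110--1, 11000-}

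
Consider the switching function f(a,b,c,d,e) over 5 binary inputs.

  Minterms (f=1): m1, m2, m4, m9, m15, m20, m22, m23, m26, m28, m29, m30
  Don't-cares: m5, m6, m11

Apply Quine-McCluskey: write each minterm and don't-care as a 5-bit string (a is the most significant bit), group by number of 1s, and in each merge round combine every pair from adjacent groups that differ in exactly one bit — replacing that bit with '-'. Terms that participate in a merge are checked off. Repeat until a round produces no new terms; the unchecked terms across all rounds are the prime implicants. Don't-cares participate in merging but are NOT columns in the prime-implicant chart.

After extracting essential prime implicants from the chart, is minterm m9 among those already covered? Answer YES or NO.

Round 0: 00001✓ 00010✓ 00100✓ 00101✓ 00110✓ 01001✓ 01011✓ 01111✓ 10100✓ 10110✓ 10111✓ 11010✓ 11100✓ 11101✓ 11110✓
Round 1: -0100✓ -0110✓ 0-001 00-01 00-10 001-0✓ 0010- 01-11 010-1 1-100✓ 1-110✓ 101-0✓ 1011- 11-10 111-0✓ 1110-
Round 2: -01-0 1-1-0
PIs = {-01-0, 0-001, 00-01, 00-10, 0010-, 01-11, 010-1, 1-1-0, 1011-, 11-10, 1110-}
Coverage chart:
  m1: 0-001,00-01
  m2: 00-10 ←essential
  m4: -01-0,0010-
  m9: 0-001,010-1
  m15: 01-11 ←essential
  m20: -01-0,1-1-0
  m22: -01-0,1-1-0,1011-
  m23: 1011- ←essential
  m26: 11-10 ←essential
  m28: 1-1-0,1110-
  m29: 1110- ←essential
  m30: 1-1-0,11-10
Essential: 00-10, 01-11, 1011-, 11-10, 1110-

NO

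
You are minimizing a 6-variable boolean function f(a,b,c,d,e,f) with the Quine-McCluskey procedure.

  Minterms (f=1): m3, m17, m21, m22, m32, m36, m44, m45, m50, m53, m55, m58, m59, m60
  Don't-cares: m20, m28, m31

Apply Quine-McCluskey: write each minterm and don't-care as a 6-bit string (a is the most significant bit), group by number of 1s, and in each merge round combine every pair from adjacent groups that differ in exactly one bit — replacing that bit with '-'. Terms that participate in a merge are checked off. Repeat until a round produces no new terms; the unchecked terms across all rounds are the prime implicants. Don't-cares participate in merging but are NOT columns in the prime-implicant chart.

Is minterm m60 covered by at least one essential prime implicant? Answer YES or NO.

[col 0] 000011, 010001*, 010100*, 010101*, 010110*, 011100*, 011111, 100000*, 100100*, 101100*, 101101*, 110010*, 110101*, 110111*, 111010*, 111011*, 111100*
[col 1] -10101, -11100, 01-100, 010-01, 0101-0, 01010-, 1-1100, 10-100, 100-00, 10110-, 11-010, 1101-1, 11101-
Prime implicants: -10101, -11100, 000011, 01-100, 010-01, 0101-0, 01010-, 011111, 1-1100, 10-100, 100-00, 10110-, 11-010, 1101-1, 11101-
PI chart (minterm → PIs covering it):
  3 | 000011  (sole → essential)
  17 | 010-01  (sole → essential)
  21 | -10101,010-01,01010-
  22 | 0101-0  (sole → essential)
  32 | 100-00  (sole → essential)
  36 | 10-100,100-00
  44 | 1-1100,10-100,10110-
  45 | 10110-  (sole → essential)
  50 | 11-010  (sole → essential)
  53 | -10101,1101-1
  55 | 1101-1  (sole → essential)
  58 | 11-010,11101-
  59 | 11101-  (sole → essential)
  60 | -11100,1-1100
Essential prime implicants: 000011, 010-01, 0101-0, 100-00, 10110-, 11-010, 1101-1, 11101-

NO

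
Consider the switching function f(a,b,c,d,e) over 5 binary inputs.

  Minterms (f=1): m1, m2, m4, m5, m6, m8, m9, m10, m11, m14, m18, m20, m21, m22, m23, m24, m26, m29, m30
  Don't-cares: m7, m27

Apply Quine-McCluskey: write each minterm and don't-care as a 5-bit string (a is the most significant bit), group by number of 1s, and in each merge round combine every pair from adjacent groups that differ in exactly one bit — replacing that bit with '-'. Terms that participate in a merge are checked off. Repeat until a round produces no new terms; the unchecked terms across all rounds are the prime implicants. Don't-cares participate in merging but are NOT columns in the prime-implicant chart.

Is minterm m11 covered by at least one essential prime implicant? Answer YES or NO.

size-2^0 implicants → 00001(✓)  00010(✓)  00100(✓)  00101(✓)  00110(✓)  00111(✓)  01000(✓)  01001(✓)  01010(✓)  01011(✓)  01110(✓)  10010(✓)  10100(✓)  10101(✓)  10110(✓)  10111(✓)  11000(✓)  11010(✓)  11011(✓)  11101(✓)  11110(✓)
size-2^1 implicants → -0010(✓)  -0100(✓)  -0101(✓)  -0110(✓)  -0111(✓)  -1000(✓)  -1010(✓)  -1011(✓)  -1110(✓)  0-001  0-010(✓)  0-110(✓)  00-01  00-10(✓)  001-0(✓)  001-1(✓)  0010-(✓)  0011-(✓)  01-10(✓)  010-0(✓)  010-1(✓)  0100-(✓)  0101-(✓)  1-010(✓)  1-101  1-110(✓)  10-10(✓)  101-0(✓)  101-1(✓)  1010-(✓)  1011-(✓)  11-10(✓)  110-0(✓)  1101-(✓)
size-2^2 implicants → --010(✓)  --110(✓)  -0-10(✓)  -01-0(✓)  -01-1(✓)  -010-(✓)  -011-(✓)  -1-10(✓)  -10-0  -101-  0--10(✓)  001--(✓)  010--  1--10(✓)  101--(✓)
size-2^3 implicants → ---10  -01--
Unchecked terms (primes): ---10, -01--, -10-0, -101-, 0-001, 00-01, 010--, 1-101
Minterm coverage:
  m1 ⊆ 0-001,00-01
  m2 ⊆ ---10 [E]
  m4 ⊆ -01-- [E]
  m5 ⊆ -01--,00-01
  m6 ⊆ ---10,-01--
  m8 ⊆ -10-0,010--
  m9 ⊆ 0-001,010--
  m10 ⊆ ---10,-10-0,-101-,010--
  m11 ⊆ -101-,010--
  m14 ⊆ ---10 [E]
  m18 ⊆ ---10 [E]
  m20 ⊆ -01-- [E]
  m21 ⊆ -01--,1-101
  m22 ⊆ ---10,-01--
  m23 ⊆ -01-- [E]
  m24 ⊆ -10-0 [E]
  m26 ⊆ ---10,-10-0,-101-
  m29 ⊆ 1-101 [E]
  m30 ⊆ ---10 [E]
E = {---10, -01--, -10-0, 1-101}

NO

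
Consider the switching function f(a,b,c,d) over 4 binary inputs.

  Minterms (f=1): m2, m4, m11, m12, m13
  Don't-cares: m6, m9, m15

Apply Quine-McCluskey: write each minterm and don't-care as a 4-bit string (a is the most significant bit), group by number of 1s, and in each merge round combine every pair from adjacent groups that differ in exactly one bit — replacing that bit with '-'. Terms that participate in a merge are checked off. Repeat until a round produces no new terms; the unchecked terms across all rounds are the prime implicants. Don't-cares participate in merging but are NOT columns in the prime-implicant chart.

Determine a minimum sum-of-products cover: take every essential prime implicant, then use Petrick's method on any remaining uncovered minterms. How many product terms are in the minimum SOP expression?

size-2^0 implicants → 0010(✓)  0100(✓)  0110(✓)  1001(✓)  1011(✓)  1100(✓)  1101(✓)  1111(✓)
size-2^1 implicants → -100  0-10  01-0  1-01(✓)  1-11(✓)  10-1(✓)  11-1(✓)  110-
size-2^2 implicants → 1--1
Unchecked terms (primes): -100, 0-10, 01-0, 1--1, 110-
Minterm coverage:
  m2 ⊆ 0-10 [E]
  m4 ⊆ -100,01-0
  m11 ⊆ 1--1 [E]
  m12 ⊆ -100,110-
  m13 ⊆ 1--1,110-
E = {0-10, 1--1}
Petrick residual → -100
Cover = bc'd' + a'cd' + ad  |cover|=3

3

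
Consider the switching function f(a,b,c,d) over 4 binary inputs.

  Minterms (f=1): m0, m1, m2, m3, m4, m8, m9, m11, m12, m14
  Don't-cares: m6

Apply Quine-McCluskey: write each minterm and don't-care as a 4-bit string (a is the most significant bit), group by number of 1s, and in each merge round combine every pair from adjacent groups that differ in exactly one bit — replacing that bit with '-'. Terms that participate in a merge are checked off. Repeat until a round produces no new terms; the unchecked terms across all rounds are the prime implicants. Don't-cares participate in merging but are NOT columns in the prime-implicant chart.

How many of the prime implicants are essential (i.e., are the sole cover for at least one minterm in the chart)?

2

size-2^0 implicants → 0000(✓)  0001(✓)  0010(✓)  0011(✓)  0100(✓)  0110(✓)  1000(✓)  1001(✓)  1011(✓)  1100(✓)  1110(✓)
size-2^1 implicants → -000(✓)  -001(✓)  -011(✓)  -100(✓)  -110(✓)  0-00(✓)  0-10(✓)  00-0(✓)  00-1(✓)  000-(✓)  001-(✓)  01-0(✓)  1-00(✓)  10-1(✓)  100-(✓)  11-0(✓)
size-2^2 implicants → --00  -0-1  -00-  -1-0  0--0  00--
Unchecked terms (primes): --00, -0-1, -00-, -1-0, 0--0, 00--
Minterm coverage:
  m0 ⊆ --00,-00-,0--0,00--
  m1 ⊆ -0-1,-00-,00--
  m2 ⊆ 0--0,00--
  m3 ⊆ -0-1,00--
  m4 ⊆ --00,-1-0,0--0
  m8 ⊆ --00,-00-
  m9 ⊆ -0-1,-00-
  m11 ⊆ -0-1 [E]
  m12 ⊆ --00,-1-0
  m14 ⊆ -1-0 [E]
E = {-0-1, -1-0}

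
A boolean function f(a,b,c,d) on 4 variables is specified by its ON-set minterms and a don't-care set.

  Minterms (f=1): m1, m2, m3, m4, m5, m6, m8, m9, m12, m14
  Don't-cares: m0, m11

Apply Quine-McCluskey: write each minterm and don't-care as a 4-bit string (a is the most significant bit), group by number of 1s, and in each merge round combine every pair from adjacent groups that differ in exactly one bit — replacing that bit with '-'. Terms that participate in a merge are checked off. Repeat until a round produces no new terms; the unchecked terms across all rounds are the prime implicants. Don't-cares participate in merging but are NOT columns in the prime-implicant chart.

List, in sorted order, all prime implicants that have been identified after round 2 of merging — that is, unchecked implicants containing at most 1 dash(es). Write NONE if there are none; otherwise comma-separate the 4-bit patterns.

Round 0: 0000✓ 0001✓ 0010✓ 0011✓ 0100✓ 0101✓ 0110✓ 1000✓ 1001✓ 1011✓ 1100✓ 1110✓
Round 1: -000✓ -001✓ -011✓ -100✓ -110✓ 0-00✓ 0-01✓ 0-10✓ 00-0✓ 00-1✓ 000-✓ 001-✓ 01-0✓ 010-✓ 1-00✓ 10-1✓ 100-✓ 11-0✓
Round 2: --00 -0-1 -00- -1-0 0--0 0-0- 00--
PIs = {--00, -0-1, -00-, -1-0, 0--0, 0-0-, 00--}

NONE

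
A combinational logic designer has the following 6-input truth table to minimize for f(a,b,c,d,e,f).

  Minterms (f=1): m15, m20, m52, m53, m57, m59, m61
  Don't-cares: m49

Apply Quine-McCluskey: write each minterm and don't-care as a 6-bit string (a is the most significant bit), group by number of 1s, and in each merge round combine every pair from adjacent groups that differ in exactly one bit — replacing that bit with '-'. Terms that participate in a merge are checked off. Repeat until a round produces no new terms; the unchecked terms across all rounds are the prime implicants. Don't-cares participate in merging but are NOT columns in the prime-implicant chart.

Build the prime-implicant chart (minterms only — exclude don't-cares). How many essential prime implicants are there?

Round 0: 001111 010100✓ 110001✓ 110100✓ 110101✓ 111001✓ 111011✓ 111101✓
Round 1: -10100 11-001✓ 11-101✓ 110-01✓ 11010- 111-01✓ 1110-1
Round 2: 11--01
PIs = {-10100, 001111, 11--01, 11010-, 1110-1}
Coverage chart:
  m15: 001111 ←essential
  m20: -10100 ←essential
  m52: -10100,11010-
  m53: 11--01,11010-
  m57: 11--01,1110-1
  m59: 1110-1 ←essential
  m61: 11--01 ←essential
Essential: -10100, 001111, 11--01, 1110-1

4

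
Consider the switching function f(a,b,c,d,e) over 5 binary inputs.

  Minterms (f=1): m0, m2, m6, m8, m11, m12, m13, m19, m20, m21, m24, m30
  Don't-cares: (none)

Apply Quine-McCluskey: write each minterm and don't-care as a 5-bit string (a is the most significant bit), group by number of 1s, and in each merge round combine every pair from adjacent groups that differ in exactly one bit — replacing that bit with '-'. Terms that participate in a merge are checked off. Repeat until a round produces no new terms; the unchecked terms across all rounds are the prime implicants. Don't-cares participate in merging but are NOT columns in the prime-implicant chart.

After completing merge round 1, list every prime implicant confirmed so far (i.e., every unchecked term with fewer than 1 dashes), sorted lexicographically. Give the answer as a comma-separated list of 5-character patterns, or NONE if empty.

[col 0] 00000*, 00010*, 00110*, 01000*, 01011, 01100*, 01101*, 10011, 10100*, 10101*, 11000*, 11110
[col 1] -1000, 0-000, 00-10, 000-0, 01-00, 0110-, 1010-
Prime implicants: -1000, 0-000, 00-10, 000-0, 01-00, 01011, 0110-, 10011, 1010-, 11110

01011, 10011, 11110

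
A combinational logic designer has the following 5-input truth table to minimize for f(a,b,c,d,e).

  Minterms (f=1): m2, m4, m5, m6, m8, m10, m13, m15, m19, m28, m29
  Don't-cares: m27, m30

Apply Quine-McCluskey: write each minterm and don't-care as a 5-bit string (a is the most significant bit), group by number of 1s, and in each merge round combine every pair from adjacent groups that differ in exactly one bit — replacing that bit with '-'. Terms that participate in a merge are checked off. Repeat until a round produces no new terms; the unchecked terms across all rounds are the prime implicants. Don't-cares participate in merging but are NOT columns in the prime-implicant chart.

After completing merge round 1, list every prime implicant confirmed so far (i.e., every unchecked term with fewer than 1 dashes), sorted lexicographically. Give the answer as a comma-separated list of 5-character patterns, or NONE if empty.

size-2^0 implicants → 00010(✓)  00100(✓)  00101(✓)  00110(✓)  01000(✓)  01010(✓)  01101(✓)  01111(✓)  10011(✓)  11011(✓)  11100(✓)  11101(✓)  11110(✓)
size-2^1 implicants → -1101  0-010  0-101  00-10  001-0  0010-  010-0  011-1  1-011  111-0  1110-
Unchecked terms (primes): -1101, 0-010, 0-101, 00-10, 001-0, 0010-, 010-0, 011-1, 1-011, 111-0, 1110-

NONE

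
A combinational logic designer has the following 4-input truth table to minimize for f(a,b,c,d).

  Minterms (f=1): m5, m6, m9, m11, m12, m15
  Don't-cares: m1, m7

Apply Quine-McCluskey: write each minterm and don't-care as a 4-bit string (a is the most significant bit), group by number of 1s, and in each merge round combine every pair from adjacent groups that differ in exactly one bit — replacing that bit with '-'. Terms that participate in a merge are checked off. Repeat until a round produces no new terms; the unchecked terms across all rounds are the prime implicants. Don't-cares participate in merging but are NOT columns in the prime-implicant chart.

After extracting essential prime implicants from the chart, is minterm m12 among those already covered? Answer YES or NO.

[col 0] 0001*, 0101*, 0110*, 0111*, 1001*, 1011*, 1100, 1111*
[col 1] -001, -111, 0-01, 01-1, 011-, 1-11, 10-1
Prime implicants: -001, -111, 0-01, 01-1, 011-, 1-11, 10-1, 1100
PI chart (minterm → PIs covering it):
  5 | 0-01,01-1
  6 | 011-  (sole → essential)
  9 | -001,10-1
  11 | 1-11,10-1
  12 | 1100  (sole → essential)
  15 | -111,1-11
Essential prime implicants: 011-, 1100

YES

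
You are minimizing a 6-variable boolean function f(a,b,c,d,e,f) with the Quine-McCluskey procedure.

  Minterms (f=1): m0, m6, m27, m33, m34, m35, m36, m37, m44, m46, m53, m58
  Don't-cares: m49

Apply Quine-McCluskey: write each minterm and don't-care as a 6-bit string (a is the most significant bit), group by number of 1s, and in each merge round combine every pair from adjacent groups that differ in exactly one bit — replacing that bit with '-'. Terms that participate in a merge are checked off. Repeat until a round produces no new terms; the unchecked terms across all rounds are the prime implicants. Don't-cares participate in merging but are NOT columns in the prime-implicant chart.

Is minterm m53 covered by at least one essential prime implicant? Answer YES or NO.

size-2^0 implicants → 000000  000110  011011  100001(✓)  100010(✓)  100011(✓)  100100(✓)  100101(✓)  101100(✓)  101110(✓)  110001(✓)  110101(✓)  111010
size-2^1 implicants → 1-0001(✓)  1-0101(✓)  10-100  100-01(✓)  1000-1  10001-  10010-  1011-0  110-01(✓)
size-2^2 implicants → 1-0-01
Unchecked terms (primes): 000000, 000110, 011011, 1-0-01, 10-100, 1000-1, 10001-, 10010-, 1011-0, 111010
Minterm coverage:
  m0 ⊆ 000000 [E]
  m6 ⊆ 000110 [E]
  m27 ⊆ 011011 [E]
  m33 ⊆ 1-0-01,1000-1
  m34 ⊆ 10001- [E]
  m35 ⊆ 1000-1,10001-
  m36 ⊆ 10-100,10010-
  m37 ⊆ 1-0-01,10010-
  m44 ⊆ 10-100,1011-0
  m46 ⊆ 1011-0 [E]
  m53 ⊆ 1-0-01 [E]
  m58 ⊆ 111010 [E]
E = {000000, 000110, 011011, 1-0-01, 10001-, 1011-0, 111010}

YES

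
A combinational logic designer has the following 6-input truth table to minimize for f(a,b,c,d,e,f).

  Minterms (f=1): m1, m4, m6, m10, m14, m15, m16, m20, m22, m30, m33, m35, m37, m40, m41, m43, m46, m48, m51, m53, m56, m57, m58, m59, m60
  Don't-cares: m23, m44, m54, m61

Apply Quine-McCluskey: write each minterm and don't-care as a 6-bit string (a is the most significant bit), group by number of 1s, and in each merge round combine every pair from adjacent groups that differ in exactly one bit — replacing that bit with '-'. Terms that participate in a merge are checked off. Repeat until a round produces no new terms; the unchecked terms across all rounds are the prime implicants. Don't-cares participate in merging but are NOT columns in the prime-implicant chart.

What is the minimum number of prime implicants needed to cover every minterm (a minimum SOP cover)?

12

size-2^0 implicants → 000001(✓)  000100(✓)  000110(✓)  001010(✓)  001110(✓)  001111(✓)  010000(✓)  010100(✓)  010110(✓)  010111(✓)  011110(✓)  100001(✓)  100011(✓)  100101(✓)  101000(✓)  101001(✓)  101011(✓)  101100(✓)  101110(✓)  110000(✓)  110011(✓)  110101(✓)  110110(✓)  111000(✓)  111001(✓)  111010(✓)  111011(✓)  111100(✓)  111101(✓)
size-2^1 implicants → -00001  -01110  -10000  -10110  0-0100(✓)  0-0110(✓)  0-1110(✓)  00-110(✓)  0001-0(✓)  001-10  00111-  01-110(✓)  010-00  0101-0(✓)  01011-  1-0011(✓)  1-0101  1-1000(✓)  1-1001(✓)  1-1011(✓)  1-1100(✓)  10-001(✓)  10-011(✓)  100-01  1000-1(✓)  101-00(✓)  1010-1(✓)  10100-(✓)  1011-0  11-000  11-011(✓)  11-101  111-00(✓)  111-01(✓)  1110-0(✓)  1110-1(✓)  11100-(✓)  11101-(✓)  11110-(✓)
size-2^2 implicants → 0--110  0-01-0  1--011  1-1-00  1-10-1  1-100-  10-0-1  111-0-  1110--
Unchecked terms (primes): -00001, -01110, -10000, -10110, 0--110, 0-01-0, 001-10, 00111-, 010-00, 01011-, 1--011, 1-0101, 1-1-00, 1-10-1, 1-100-, 10-0-1, 100-01, 1011-0, 11-000, 11-101, 111-0-, 1110--
Minterm coverage:
  m1 ⊆ -00001 [E]
  m4 ⊆ 0-01-0 [E]
  m6 ⊆ 0--110,0-01-0
  m10 ⊆ 001-10 [E]
  m14 ⊆ -01110,0--110,001-10,00111-
  m15 ⊆ 00111- [E]
  m16 ⊆ -10000,010-00
  m20 ⊆ 0-01-0,010-00
  m22 ⊆ -10110,0--110,0-01-0,01011-
  m30 ⊆ 0--110 [E]
  m33 ⊆ -00001,10-0-1,100-01
  m35 ⊆ 1--011,10-0-1
  m37 ⊆ 1-0101,100-01
  m40 ⊆ 1-1-00,1-100-
  m41 ⊆ 1-10-1,1-100-,10-0-1
  m43 ⊆ 1--011,1-10-1,10-0-1
  m46 ⊆ -01110,1011-0
  m48 ⊆ -10000,11-000
  m51 ⊆ 1--011 [E]
  m53 ⊆ 1-0101,11-101
  m56 ⊆ 1-1-00,1-100-,11-000,111-0-,1110--
  m57 ⊆ 1-10-1,1-100-,111-0-,1110--
  m58 ⊆ 1110-- [E]
  m59 ⊆ 1--011,1-10-1,1110--
  m60 ⊆ 1-1-00,111-0-
E = {-00001, 0--110, 0-01-0, 001-10, 00111-, 1--011, 1110--}
Petrick residual → -01110, -10000, 1-0101, 1-1-00, 1-10-1
Cover = b'c'd'e'f + b'cdef' + bc'd'e'f' + a'def' + a'c'df' + a'b'cef' + a'b'cde + ad'ef + ac'de'f + ace'f' + acd'f + abcd'  |cover|=12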